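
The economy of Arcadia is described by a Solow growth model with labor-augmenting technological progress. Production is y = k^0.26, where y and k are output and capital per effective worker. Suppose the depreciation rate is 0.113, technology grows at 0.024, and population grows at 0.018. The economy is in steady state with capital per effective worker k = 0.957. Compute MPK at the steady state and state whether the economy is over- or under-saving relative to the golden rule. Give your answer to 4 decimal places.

under-saving; MPK ≈ 0.2686

Break-even investment rate: n + g + δ = 0.018 + 0.024 + 0.113 = 0.155.
MPK = 0.26·k^(0.26−1) = 0.26·0.957^(-0.74) ≈ 0.2686.
MPK > 0.155, so the economy is dynamically efficient (under-saving).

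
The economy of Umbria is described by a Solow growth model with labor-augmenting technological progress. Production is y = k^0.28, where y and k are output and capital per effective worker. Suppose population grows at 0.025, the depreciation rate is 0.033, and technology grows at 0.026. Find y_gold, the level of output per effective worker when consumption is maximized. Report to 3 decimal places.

The effective depreciation rate is n + g + δ = 0.025 + 0.026 + 0.033 = 0.084.
At the golden rule the marginal product of capital equals n+g+δ: 0.28·k^(0.28−1) = 0.084. Solving, k_gold = (0.28/0.084)^(1/0.72) ≈ 5.3238.
Output: y_gold = k_gold^0.28 = 5.3238^0.28 ≈ 1.5971.

y_gold ≈ 1.597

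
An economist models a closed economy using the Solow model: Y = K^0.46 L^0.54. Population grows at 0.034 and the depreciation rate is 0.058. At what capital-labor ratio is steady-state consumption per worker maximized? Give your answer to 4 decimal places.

k_gold ≈ 19.6965

The effective depreciation rate is n + δ = 0.034 + 0.058 = 0.092.
Maximizing c = f(k) − (n+δ)·k gives f'(k) = n+δ, i.e. 0.46·k^(0.46−1) = 0.092, so k_gold = (0.46/0.092)^(1/0.54) ≈ 19.6965.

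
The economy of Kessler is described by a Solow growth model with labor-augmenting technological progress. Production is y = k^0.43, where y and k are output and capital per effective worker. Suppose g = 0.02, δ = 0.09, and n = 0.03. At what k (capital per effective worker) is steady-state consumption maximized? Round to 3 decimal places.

The effective depreciation rate is n + g + δ = 0.03 + 0.02 + 0.09 = 0.14.
At the golden rule the marginal product of capital equals n+g+δ: 0.43·k^(0.43−1) = 0.14. Solving, k_gold = (0.43/0.14)^(1/0.57) ≈ 7.1612.

k_gold ≈ 7.161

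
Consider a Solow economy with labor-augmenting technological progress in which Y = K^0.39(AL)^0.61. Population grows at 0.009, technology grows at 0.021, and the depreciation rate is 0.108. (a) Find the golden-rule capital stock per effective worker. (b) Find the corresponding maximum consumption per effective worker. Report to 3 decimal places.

The effective depreciation rate is n + g + δ = 0.009 + 0.021 + 0.108 = 0.138.
At the golden rule the marginal product of capital equals n+g+δ: 0.39·k^(0.39−1) = 0.138. Solving, k_gold = (0.39/0.138)^(1/0.61) ≈ 5.4910.
y_gold = 5.4910^0.39 ≈ 1.9430; c_gold = y_gold − 0.138·k_gold ≈ 1.1852.

(a) k_gold ≈ 5.491; (b) c_gold ≈ 1.185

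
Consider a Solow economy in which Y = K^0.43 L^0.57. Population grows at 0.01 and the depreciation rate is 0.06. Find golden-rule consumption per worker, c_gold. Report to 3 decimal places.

Break-even investment rate: n + δ = 0.01 + 0.06 = 0.07.
Golden rule sets MPK = n+δ: 0.43·k^(0.43−1) = 0.07, so k_gold = (0.43/0.07)^(1/0.57) ≈ 24.1605.
y_gold = 24.1605^0.43 ≈ 3.9331.
c_gold = y_gold − (n+δ)·k_gold = 3.9331 − 0.07·24.1605 ≈ 2.2419.

c_gold ≈ 2.242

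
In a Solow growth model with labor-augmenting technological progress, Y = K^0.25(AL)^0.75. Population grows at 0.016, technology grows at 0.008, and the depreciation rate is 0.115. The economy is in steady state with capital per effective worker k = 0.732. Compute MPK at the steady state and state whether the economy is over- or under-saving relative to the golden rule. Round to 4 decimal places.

under-saving; MPK ≈ 0.3159

Capital per effective worker breaks even when investment replaces (n + g + δ)·k; here n + g + δ = 0.139.
MPK = 0.25·k^(0.25−1) = 0.25·0.732^(-0.75) ≈ 0.3159.
MPK > 0.139, so the economy is dynamically efficient (under-saving).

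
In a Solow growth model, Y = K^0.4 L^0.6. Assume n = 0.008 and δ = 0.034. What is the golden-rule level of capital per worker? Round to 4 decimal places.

k_gold ≈ 42.7909

Capital per worker breaks even when investment replaces (n + δ)·k; here n + δ = 0.042.
At the golden rule the marginal product of capital equals n+δ: 0.4·k^(0.4−1) = 0.042. Solving, k_gold = (0.4/0.042)^(1/0.6) ≈ 42.7909.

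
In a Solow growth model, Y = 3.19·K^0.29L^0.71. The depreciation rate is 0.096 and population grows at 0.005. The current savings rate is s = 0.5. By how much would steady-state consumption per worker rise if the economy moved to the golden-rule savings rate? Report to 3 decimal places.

Δc ≈ 0.673

Break-even investment rate: n + δ = 0.005 + 0.096 = 0.101.
Current steady state (s = 0.5): k* = (0.5·3.19/0.101)^(1/0.71) ≈ 48.7464, y* = 3.19·48.7464^0.29 ≈ 9.8468, c* = (1−0.5)·9.8468 ≈ 4.9234.
Maximizing c = f(k) − (n+δ)·k gives f'(k) = n+δ, i.e. 0.29·3.19·k^(0.29−1) = 0.101, so k_gold = (0.29·3.19/0.101)^(1/0.71) ≈ 22.6330.
y_gold = 3.19·22.6330^0.29 ≈ 7.8825, c_gold = y_gold − 0.101·k_gold ≈ 5.5966.
Gain: Δc = 5.5966 − 4.9234 ≈ 0.6732.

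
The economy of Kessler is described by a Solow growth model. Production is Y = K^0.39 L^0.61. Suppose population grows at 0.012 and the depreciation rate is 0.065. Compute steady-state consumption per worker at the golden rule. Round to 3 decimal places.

Break-even investment rate: n + δ = 0.012 + 0.065 = 0.077.
Maximizing c = f(k) − (n+δ)·k gives f'(k) = n+δ, i.e. 0.39·k^(0.39−1) = 0.077, so k_gold = (0.39/0.077)^(1/0.61) ≈ 14.2902.
y_gold = 14.2902^0.39 ≈ 2.8214.
c_gold = y_gold − (n+δ)·k_gold = 2.8214 − 0.077·14.2902 ≈ 1.7211.

c_gold ≈ 1.721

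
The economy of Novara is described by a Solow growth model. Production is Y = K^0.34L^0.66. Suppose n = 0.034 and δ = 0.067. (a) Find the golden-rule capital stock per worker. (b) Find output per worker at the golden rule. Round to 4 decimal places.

n + δ = 0.034 + 0.067 = 0.101.
At the golden rule the marginal product of capital equals n+δ: 0.34·k^(0.34−1) = 0.101. Solving, k_gold = (0.34/0.101)^(1/0.66) ≈ 6.2911.
y_gold = 6.2911^0.34 ≈ 1.8688.

(a) k_gold ≈ 6.2911; (b) y_gold ≈ 1.8688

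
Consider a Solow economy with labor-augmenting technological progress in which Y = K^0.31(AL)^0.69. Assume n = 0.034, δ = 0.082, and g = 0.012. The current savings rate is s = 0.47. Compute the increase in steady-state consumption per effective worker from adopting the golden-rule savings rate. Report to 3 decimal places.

Δc ≈ 0.076

Break-even investment rate: n + g + δ = 0.034 + 0.012 + 0.082 = 0.128.
Current steady state (s = 0.47): k* = (0.47/0.128)^(1/0.69) ≈ 6.5869, y* = 6.5869^0.31 ≈ 1.7939, c* = (1−0.47)·1.7939 ≈ 0.9507.
Setting f'(k) = n+g+δ gives 0.31·k^(0.31−1) = 0.128, hence k_gold = (0.31/0.128)^(1/0.69) ≈ 3.6036.
y_gold = 3.6036^0.31 ≈ 1.4880, c_gold = y_gold − 0.128·k_gold ≈ 1.0267.
Gain: Δc = 1.0267 − 0.9507 ≈ 0.0759.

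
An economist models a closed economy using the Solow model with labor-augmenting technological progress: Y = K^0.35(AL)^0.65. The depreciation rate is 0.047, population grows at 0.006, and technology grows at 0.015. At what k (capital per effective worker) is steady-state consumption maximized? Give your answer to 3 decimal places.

k_gold ≈ 12.437

n + g + δ = 0.006 + 0.015 + 0.047 = 0.068.
Setting f'(k) = n+g+δ gives 0.35·k^(0.35−1) = 0.068, hence k_gold = (0.35/0.068)^(1/0.65) ≈ 12.4367.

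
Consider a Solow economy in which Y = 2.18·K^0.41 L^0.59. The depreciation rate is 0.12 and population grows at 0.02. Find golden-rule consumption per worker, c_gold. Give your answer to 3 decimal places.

c_gold ≈ 4.664

n + δ = 0.02 + 0.12 = 0.14.
Golden rule sets MPK = n+δ: 0.41·2.18·k^(0.41−1) = 0.14, so k_gold = (0.41·2.18/0.14)^(1/0.59) ≈ 23.1525.
y_gold = 2.18·23.1525^0.41 ≈ 7.9057.
c_gold = y_gold − (n+δ)·k_gold = 7.9057 − 0.14·23.1525 ≈ 4.6644.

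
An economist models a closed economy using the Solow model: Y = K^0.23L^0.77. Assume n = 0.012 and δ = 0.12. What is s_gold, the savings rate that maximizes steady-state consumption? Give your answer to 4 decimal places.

Capital per worker breaks even when investment replaces (n + δ)·k; here n + δ = 0.132.
At the golden rule MPK = n+δ, and in any Cobb-Douglas steady state s = (n+δ)·k/y = MPK·k/y = capital's share 0.23.

s_gold = 0.2300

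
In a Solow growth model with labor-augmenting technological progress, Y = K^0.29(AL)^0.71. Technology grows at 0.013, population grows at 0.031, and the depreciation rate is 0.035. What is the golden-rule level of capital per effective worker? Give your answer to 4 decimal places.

Capital per effective worker breaks even when investment replaces (n + g + δ)·k; here n + g + δ = 0.079.
Maximizing c = f(k) − (n+g+δ)·k gives f'(k) = n+g+δ, i.e. 0.29·k^(0.29−1) = 0.079, so k_gold = (0.29/0.079)^(1/0.71) ≈ 6.2438.

k_gold ≈ 6.2438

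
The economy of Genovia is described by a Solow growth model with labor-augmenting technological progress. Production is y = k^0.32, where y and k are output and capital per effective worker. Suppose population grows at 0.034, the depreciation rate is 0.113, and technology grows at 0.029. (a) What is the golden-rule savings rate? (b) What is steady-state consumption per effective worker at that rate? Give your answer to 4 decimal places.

The effective depreciation rate is n + g + δ = 0.034 + 0.029 + 0.113 = 0.176.
For Cobb-Douglas, s_gold equals capital's share: s_gold = 0.32.
Maximizing c = f(k) − (n+g+δ)·k gives f'(k) = n+g+δ, i.e. 0.32·k^(0.32−1) = 0.176, so k_gold = (0.32/0.176)^(1/0.68) ≈ 2.4089.
y_gold = 2.4089^0.32 ≈ 1.3249; c_gold = (1−0.32)·y_gold ≈ 0.9009.

(a) s_gold = 0.3200; (b) c_gold ≈ 0.9009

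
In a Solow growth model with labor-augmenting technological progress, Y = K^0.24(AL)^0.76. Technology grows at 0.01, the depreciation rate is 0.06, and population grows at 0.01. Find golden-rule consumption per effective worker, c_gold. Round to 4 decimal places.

Break-even investment rate: n + g + δ = 0.01 + 0.01 + 0.06 = 0.08.
At the golden rule the marginal product of capital equals n+g+δ: 0.24·k^(0.24−1) = 0.08. Solving, k_gold = (0.24/0.08)^(1/0.76) ≈ 4.2442.
y_gold = 4.2442^0.24 ≈ 1.4147.
c_gold = y_gold − (n+g+δ)·k_gold = 1.4147 − 0.08·4.2442 ≈ 1.0752.

c_gold ≈ 1.0752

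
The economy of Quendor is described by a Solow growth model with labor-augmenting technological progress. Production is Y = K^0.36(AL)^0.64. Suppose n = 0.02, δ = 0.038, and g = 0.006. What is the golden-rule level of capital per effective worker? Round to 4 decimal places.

The effective depreciation rate is n + g + δ = 0.02 + 0.006 + 0.038 = 0.064.
Setting f'(k) = n+g+δ gives 0.36·k^(0.36−1) = 0.064, hence k_gold = (0.36/0.064)^(1/0.64) ≈ 14.8616.

k_gold ≈ 14.8616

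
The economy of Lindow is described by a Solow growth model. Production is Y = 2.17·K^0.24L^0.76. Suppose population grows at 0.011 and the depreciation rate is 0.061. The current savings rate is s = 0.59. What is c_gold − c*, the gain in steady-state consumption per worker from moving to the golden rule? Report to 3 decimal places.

Δc ≈ 0.873

n + δ = 0.011 + 0.061 = 0.072.
Current steady state (s = 0.59): k* = (0.59·2.17/0.072)^(1/0.76) ≈ 44.1275, y* = 2.17·44.1275^0.24 ≈ 5.3851, c* = (1−0.59)·5.3851 ≈ 2.2079.
Setting f'(k) = n+δ gives 0.24·2.17·k^(0.24−1) = 0.072, hence k_gold = (0.24·2.17/0.072)^(1/0.76) ≈ 13.5117.
y_gold = 2.17·13.5117^0.24 ≈ 4.0535, c_gold = y_gold − 0.072·k_gold ≈ 3.0807.
Gain: Δc = 3.0807 − 2.2079 ≈ 0.8728.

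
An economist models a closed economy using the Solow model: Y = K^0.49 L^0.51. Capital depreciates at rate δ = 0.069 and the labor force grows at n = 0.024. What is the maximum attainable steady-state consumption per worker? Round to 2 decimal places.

c_gold ≈ 2.52

The effective depreciation rate is n + δ = 0.024 + 0.069 = 0.093.
At the golden rule the marginal product of capital equals n+δ: 0.49·k^(0.49−1) = 0.093. Solving, k_gold = (0.49/0.093)^(1/0.51) ≈ 26.0090.
y_gold = 26.0090^0.49 ≈ 4.9364.
c_gold = y_gold − (n+δ)·k_gold = 4.9364 − 0.093·26.0090 ≈ 2.5176.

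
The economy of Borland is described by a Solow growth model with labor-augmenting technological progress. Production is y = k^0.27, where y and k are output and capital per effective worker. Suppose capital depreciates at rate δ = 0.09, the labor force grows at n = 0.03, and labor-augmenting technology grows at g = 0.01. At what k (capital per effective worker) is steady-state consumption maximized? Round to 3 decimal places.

n + g + δ = 0.03 + 0.01 + 0.09 = 0.13.
At the golden rule the marginal product of capital equals n+g+δ: 0.27·k^(0.27−1) = 0.13. Solving, k_gold = (0.27/0.13)^(1/0.73) ≈ 2.7216.

k_gold ≈ 2.722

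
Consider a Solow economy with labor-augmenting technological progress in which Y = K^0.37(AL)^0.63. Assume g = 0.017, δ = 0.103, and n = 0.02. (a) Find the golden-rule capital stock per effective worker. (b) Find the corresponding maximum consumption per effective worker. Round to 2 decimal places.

Capital per effective worker breaks even when investment replaces (n + g + δ)·k; here n + g + δ = 0.14.
Maximizing c = f(k) − (n+g+δ)·k gives f'(k) = n+g+δ, i.e. 0.37·k^(0.37−1) = 0.14, so k_gold = (0.37/0.14)^(1/0.63) ≈ 4.6769.
y_gold = 4.6769^0.37 ≈ 1.7696; c_gold = y_gold − 0.14·k_gold ≈ 1.1149.

(a) k_gold ≈ 4.68; (b) c_gold ≈ 1.11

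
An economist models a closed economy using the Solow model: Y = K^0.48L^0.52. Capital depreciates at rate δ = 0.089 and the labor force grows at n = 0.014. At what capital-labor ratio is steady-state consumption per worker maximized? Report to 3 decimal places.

k_gold ≈ 19.293

Capital per worker breaks even when investment replaces (n + δ)·k; here n + δ = 0.103.
At the golden rule the marginal product of capital equals n+δ: 0.48·k^(0.48−1) = 0.103. Solving, k_gold = (0.48/0.103)^(1/0.52) ≈ 19.2927.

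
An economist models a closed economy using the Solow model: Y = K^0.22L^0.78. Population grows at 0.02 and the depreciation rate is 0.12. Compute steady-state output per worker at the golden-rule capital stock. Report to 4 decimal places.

y_gold ≈ 1.1360

Capital per worker breaks even when investment replaces (n + δ)·k; here n + δ = 0.14.
Maximizing c = f(k) − (n+δ)·k gives f'(k) = n+δ, i.e. 0.22·k^(0.22−1) = 0.14, so k_gold = (0.22/0.14)^(1/0.78) ≈ 1.7851.
Output: y_gold = k_gold^0.22 = 1.7851^0.22 ≈ 1.1360.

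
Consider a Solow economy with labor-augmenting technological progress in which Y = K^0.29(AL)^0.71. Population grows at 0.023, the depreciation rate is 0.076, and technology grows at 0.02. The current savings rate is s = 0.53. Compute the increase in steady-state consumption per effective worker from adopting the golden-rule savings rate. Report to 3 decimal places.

Capital per effective worker breaks even when investment replaces (n + g + δ)·k; here n + g + δ = 0.119.
Current steady state (s = 0.53): k* = (0.53/0.119)^(1/0.71) ≈ 8.1979, y* = 8.1979^0.29 ≈ 1.8407, c* = (1−0.53)·1.8407 ≈ 0.8651.
Golden rule sets MPK = n+g+δ: 0.29·k^(0.29−1) = 0.119, so k_gold = (0.29/0.119)^(1/0.71) ≈ 3.5064.
y_gold = 3.5064^0.29 ≈ 1.4388, c_gold = y_gold − 0.119·k_gold ≈ 1.0216.
Gain: Δc = 1.0216 − 0.8651 ≈ 0.1565.

Δc ≈ 0.156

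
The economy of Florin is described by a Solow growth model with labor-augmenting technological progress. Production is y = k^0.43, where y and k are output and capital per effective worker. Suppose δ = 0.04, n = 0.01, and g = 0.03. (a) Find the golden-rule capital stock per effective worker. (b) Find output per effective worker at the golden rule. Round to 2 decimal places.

Break-even investment rate: n + g + δ = 0.01 + 0.03 + 0.04 = 0.08.
Maximizing c = f(k) − (n+g+δ)·k gives f'(k) = n+g+δ, i.e. 0.43·k^(0.43−1) = 0.08, so k_gold = (0.43/0.08)^(1/0.57) ≈ 19.1146.
y_gold = 19.1146^0.43 ≈ 3.5562.

(a) k_gold ≈ 19.11; (b) y_gold ≈ 3.56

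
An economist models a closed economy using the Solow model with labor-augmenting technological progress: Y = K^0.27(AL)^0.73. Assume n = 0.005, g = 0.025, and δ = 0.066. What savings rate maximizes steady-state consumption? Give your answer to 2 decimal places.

Break-even investment rate: n + g + δ = 0.005 + 0.025 + 0.066 = 0.096.
At the golden rule MPK = n+g+δ, and in any Cobb-Douglas steady state s = (n+g+δ)·k/y = MPK·k/y = capital's share 0.27.

s_gold = 0.27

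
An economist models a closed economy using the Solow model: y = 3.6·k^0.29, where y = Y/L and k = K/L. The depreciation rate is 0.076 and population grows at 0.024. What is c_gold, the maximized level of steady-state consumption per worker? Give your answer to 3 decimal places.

Capital per worker breaks even when investment replaces (n + δ)·k; here n + δ = 0.1.
Setting f'(k) = n+δ gives 0.29·3.6·k^(0.29−1) = 0.1, hence k_gold = (0.29·3.6/0.1)^(1/0.71) ≈ 27.2138.
y_gold = 3.6·27.2138^0.29 ≈ 9.3841.
c_gold = y_gold − (n+δ)·k_gold = 9.3841 − 0.1·27.2138 ≈ 6.6627.

c_gold ≈ 6.663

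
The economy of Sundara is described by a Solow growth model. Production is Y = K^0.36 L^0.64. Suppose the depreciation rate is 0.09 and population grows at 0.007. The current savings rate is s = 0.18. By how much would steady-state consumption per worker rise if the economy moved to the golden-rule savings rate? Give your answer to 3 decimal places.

Capital per worker breaks even when investment replaces (n + δ)·k; here n + δ = 0.097.
Current steady state (s = 0.18): k* = (0.18/0.097)^(1/0.64) ≈ 2.6274, y* = 2.6274^0.36 ≈ 1.4159, c* = (1−0.18)·1.4159 ≈ 1.1610.
Golden rule sets MPK = n+δ: 0.36·k^(0.36−1) = 0.097, so k_gold = (0.36/0.097)^(1/0.64) ≈ 7.7605.
y_gold = 7.7605^0.36 ≈ 2.0910, c_gold = y_gold − 0.097·k_gold ≈ 1.3383.
Gain: Δc = 1.3383 − 1.1610 ≈ 0.1772.

Δc ≈ 0.177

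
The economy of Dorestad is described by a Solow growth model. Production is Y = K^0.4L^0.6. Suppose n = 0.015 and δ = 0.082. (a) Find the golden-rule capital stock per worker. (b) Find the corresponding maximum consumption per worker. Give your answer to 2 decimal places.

(a) k_gold ≈ 10.60; (b) c_gold ≈ 1.54

n + δ = 0.015 + 0.082 = 0.097.
Maximizing c = f(k) − (n+δ)·k gives f'(k) = n+δ, i.e. 0.4·k^(0.4−1) = 0.097, so k_gold = (0.4/0.097)^(1/0.6) ≈ 10.6043.
y_gold = 10.6043^0.4 ≈ 2.5715; c_gold = y_gold − 0.097·k_gold ≈ 1.5429.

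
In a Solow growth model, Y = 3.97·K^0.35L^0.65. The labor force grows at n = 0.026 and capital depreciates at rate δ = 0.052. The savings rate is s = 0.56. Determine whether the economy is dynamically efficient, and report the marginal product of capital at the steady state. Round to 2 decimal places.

dynamically inefficient; MPK ≈ 0.05

Break-even investment rate: n + δ = 0.026 + 0.052 = 0.078.
Steady-state k*: s·A·k^0.35 = 0.078·k gives k* = (0.56·3.97/0.078)^(1/0.65) ≈ 173.0944.
MPK = 0.35·3.97·173.0944^(-0.65) ≈ 0.0487.
MPK < n+δ = 0.078, so the economy is dynamically inefficient (over-saving).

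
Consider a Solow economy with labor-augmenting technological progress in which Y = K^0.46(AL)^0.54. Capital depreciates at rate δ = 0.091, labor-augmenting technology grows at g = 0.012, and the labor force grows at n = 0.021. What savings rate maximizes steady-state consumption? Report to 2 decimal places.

s_gold = 0.46

Break-even investment rate: n + g + δ = 0.021 + 0.012 + 0.091 = 0.124.
At the golden rule MPK = n+g+δ, and in any Cobb-Douglas steady state s = (n+g+δ)·k/y = MPK·k/y = capital's share 0.46.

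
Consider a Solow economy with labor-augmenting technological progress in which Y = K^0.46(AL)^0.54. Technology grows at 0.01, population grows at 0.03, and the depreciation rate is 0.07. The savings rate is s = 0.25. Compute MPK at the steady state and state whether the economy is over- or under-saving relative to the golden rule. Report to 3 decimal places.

The effective depreciation rate is n + g + δ = 0.03 + 0.01 + 0.07 = 0.11.
Steady-state k*: s·k^0.46 = 0.11·k gives k* = (0.25/0.11)^(1/0.54) ≈ 4.5738.
MPK = 0.46·4.5738^(-0.54) ≈ 0.2024.
MPK > n+g+δ = 0.11, so the economy is dynamically efficient (under-saving).

under-saving; MPK ≈ 0.202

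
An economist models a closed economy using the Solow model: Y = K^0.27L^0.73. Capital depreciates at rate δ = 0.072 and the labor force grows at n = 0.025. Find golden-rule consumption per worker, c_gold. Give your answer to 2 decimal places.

Capital per worker breaks even when investment replaces (n + δ)·k; here n + δ = 0.097.
Setting f'(k) = n+δ gives 0.27·k^(0.27−1) = 0.097, hence k_gold = (0.27/0.097)^(1/0.73) ≈ 4.0647.
y_gold = 4.0647^0.27 ≈ 1.4603.
c_gold = y_gold − (n+δ)·k_gold = 1.4603 − 0.097·4.0647 ≈ 1.0660.

c_gold ≈ 1.07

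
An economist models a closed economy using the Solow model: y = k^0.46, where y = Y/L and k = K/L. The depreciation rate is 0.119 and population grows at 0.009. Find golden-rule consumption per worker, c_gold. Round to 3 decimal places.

c_gold ≈ 1.606

The effective depreciation rate is n + δ = 0.009 + 0.119 = 0.128.
Golden rule sets MPK = n+δ: 0.46·k^(0.46−1) = 0.128, so k_gold = (0.46/0.128)^(1/0.54) ≈ 10.6854.
y_gold = 10.6854^0.46 ≈ 2.9733.
c_gold = y_gold − (n+δ)·k_gold = 2.9733 − 0.128·10.6854 ≈ 1.6056.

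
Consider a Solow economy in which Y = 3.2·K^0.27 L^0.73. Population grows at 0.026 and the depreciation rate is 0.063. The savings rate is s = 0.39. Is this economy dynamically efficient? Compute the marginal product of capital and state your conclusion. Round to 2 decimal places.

dynamically inefficient; MPK ≈ 0.06

Capital per worker breaks even when investment replaces (n + δ)·k; here n + δ = 0.089.
Steady-state k*: s·A·k^0.27 = 0.089·k gives k* = (0.39·3.2/0.089)^(1/0.73) ≈ 37.2385.
MPK = 0.27·3.2·37.2385^(-0.73) ≈ 0.0616.
MPK < n+δ = 0.089, so the economy is dynamically inefficient (over-saving).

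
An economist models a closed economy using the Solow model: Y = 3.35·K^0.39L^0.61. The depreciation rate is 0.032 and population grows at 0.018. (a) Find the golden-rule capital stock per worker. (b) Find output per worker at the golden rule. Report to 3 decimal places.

(a) k_gold ≈ 210.465; (b) y_gold ≈ 26.983

The effective depreciation rate is n + δ = 0.018 + 0.032 = 0.05.
At the golden rule the marginal product of capital equals n+δ: 0.39·3.35·k^(0.39−1) = 0.05. Solving, k_gold = (0.39·3.35/0.05)^(1/0.61) ≈ 210.4647.
y_gold = 3.35·210.4647^0.39 ≈ 26.9827.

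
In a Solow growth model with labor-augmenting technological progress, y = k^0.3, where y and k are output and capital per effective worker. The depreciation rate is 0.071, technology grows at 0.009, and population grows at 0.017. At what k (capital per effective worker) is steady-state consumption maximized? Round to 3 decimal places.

Capital per effective worker breaks even when investment replaces (n + g + δ)·k; here n + g + δ = 0.097.
Maximizing c = f(k) − (n+g+δ)·k gives f'(k) = n+g+δ, i.e. 0.3·k^(0.3−1) = 0.097, so k_gold = (0.3/0.097)^(1/0.7) ≈ 5.0176.

k_gold ≈ 5.018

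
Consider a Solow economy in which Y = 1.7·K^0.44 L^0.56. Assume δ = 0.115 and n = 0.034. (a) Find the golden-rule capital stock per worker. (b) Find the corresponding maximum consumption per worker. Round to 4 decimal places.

(a) k_gold ≈ 17.8352; (b) c_gold ≈ 3.3822

Capital per worker breaks even when investment replaces (n + δ)·k; here n + δ = 0.149.
Maximizing c = f(k) − (n+δ)·k gives f'(k) = n+δ, i.e. 0.44·1.7·k^(0.44−1) = 0.149, so k_gold = (0.44·1.7/0.149)^(1/0.56) ≈ 17.8352.
y_gold = 1.7·17.8352^0.44 ≈ 6.0396; c_gold = y_gold − 0.149·k_gold ≈ 3.3822.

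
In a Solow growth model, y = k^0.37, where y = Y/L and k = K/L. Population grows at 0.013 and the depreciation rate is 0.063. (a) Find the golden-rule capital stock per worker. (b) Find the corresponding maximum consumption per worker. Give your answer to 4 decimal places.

Capital per worker breaks even when investment replaces (n + δ)·k; here n + δ = 0.076.
Setting f'(k) = n+δ gives 0.37·k^(0.37−1) = 0.076, hence k_gold = (0.37/0.076)^(1/0.63) ≈ 12.3337.
y_gold = 12.3337^0.37 ≈ 2.5334; c_gold = y_gold − 0.076·k_gold ≈ 1.5960.

(a) k_gold ≈ 12.3337; (b) c_gold ≈ 1.5960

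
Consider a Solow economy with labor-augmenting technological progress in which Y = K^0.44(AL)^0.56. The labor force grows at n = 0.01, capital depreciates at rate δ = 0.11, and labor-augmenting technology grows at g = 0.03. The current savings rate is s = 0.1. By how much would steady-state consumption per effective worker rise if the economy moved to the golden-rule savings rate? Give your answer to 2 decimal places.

Capital per effective worker breaks even when investment replaces (n + g + δ)·k; here n + g + δ = 0.15.
Current steady state (s = 0.1): k* = (0.1/0.15)^(1/0.56) ≈ 0.4848, y* = 0.4848^0.44 ≈ 0.7272, c* = (1−0.1)·0.7272 ≈ 0.6545.
Setting f'(k) = n+g+δ gives 0.44·k^(0.44−1) = 0.15, hence k_gold = (0.44/0.15)^(1/0.56) ≈ 6.8324.
y_gold = 6.8324^0.44 ≈ 2.3292, c_gold = y_gold − 0.15·k_gold ≈ 1.3044.
Gain: Δc = 1.3044 − 0.6545 ≈ 0.6499.

Δc ≈ 0.65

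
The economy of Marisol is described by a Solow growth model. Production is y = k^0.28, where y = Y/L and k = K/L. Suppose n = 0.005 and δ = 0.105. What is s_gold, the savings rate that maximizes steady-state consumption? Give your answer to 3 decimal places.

s_gold = 0.280

Capital per worker breaks even when investment replaces (n + δ)·k; here n + δ = 0.11.
At the golden rule MPK = n+δ, and in any Cobb-Douglas steady state s = (n+δ)·k/y = MPK·k/y = capital's share 0.28.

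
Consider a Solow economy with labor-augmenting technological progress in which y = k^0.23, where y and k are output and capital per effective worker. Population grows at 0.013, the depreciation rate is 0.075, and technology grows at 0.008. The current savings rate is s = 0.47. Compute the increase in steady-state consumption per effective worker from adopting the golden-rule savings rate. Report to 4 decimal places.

n + g + δ = 0.013 + 0.008 + 0.075 = 0.096.
Current steady state (s = 0.47): k* = (0.47/0.096)^(1/0.77) ≈ 7.8683, y* = 7.8683^0.23 ≈ 1.6071, c* = (1−0.47)·1.6071 ≈ 0.8518.
At the golden rule the marginal product of capital equals n+g+δ: 0.23·k^(0.23−1) = 0.096. Solving, k_gold = (0.23/0.096)^(1/0.77) ≈ 3.1103.
y_gold = 3.1103^0.23 ≈ 1.2982, c_gold = y_gold − 0.096·k_gold ≈ 0.9996.
Gain: Δc = 0.9996 − 0.8518 ≈ 0.1478.

Δc ≈ 0.1478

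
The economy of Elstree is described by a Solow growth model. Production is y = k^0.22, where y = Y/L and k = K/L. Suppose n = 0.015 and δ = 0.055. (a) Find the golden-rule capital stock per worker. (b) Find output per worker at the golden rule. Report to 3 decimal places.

(a) k_gold ≈ 4.341; (b) y_gold ≈ 1.381

The effective depreciation rate is n + δ = 0.015 + 0.055 = 0.07.
Setting f'(k) = n+δ gives 0.22·k^(0.22−1) = 0.07, hence k_gold = (0.22/0.07)^(1/0.78) ≈ 4.3411.
y_gold = 4.3411^0.22 ≈ 1.3812.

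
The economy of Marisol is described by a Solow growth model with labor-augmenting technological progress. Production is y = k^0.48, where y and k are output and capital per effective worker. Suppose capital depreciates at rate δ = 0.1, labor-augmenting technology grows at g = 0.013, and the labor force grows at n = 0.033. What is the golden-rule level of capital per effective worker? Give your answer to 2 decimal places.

The effective depreciation rate is n + g + δ = 0.033 + 0.013 + 0.1 = 0.146.
Setting f'(k) = n+g+δ gives 0.48·k^(0.48−1) = 0.146, hence k_gold = (0.48/0.146)^(1/0.52) ≈ 9.8632.

k_gold ≈ 9.86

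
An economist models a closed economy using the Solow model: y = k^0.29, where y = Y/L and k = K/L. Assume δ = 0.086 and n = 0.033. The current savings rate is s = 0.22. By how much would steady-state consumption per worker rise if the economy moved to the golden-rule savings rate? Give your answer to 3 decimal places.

Δc ≈ 0.019

Capital per worker breaks even when investment replaces (n + δ)·k; here n + δ = 0.119.
Current steady state (s = 0.22): k* = (0.22/0.119)^(1/0.71) ≈ 2.3762, y* = 2.3762^0.29 ≈ 1.2853, c* = (1−0.22)·1.2853 ≈ 1.0025.
Golden rule sets MPK = n+δ: 0.29·k^(0.29−1) = 0.119, so k_gold = (0.29/0.119)^(1/0.71) ≈ 3.5064.
y_gold = 3.5064^0.29 ≈ 1.4388, c_gold = y_gold − 0.119·k_gold ≈ 1.0216.
Gain: Δc = 1.0216 − 1.0025 ≈ 0.0190.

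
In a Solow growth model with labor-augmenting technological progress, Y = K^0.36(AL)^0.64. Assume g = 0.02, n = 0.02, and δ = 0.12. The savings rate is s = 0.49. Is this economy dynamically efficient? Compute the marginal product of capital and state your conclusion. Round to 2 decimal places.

The effective depreciation rate is n + g + δ = 0.02 + 0.02 + 0.12 = 0.16.
Steady-state k*: s·k^0.36 = 0.16·k gives k* = (0.49/0.16)^(1/0.64) ≈ 5.7477.
MPK = 0.36·5.7477^(-0.64) ≈ 0.1176.
MPK < n+g+δ = 0.16, so the economy is dynamically inefficient (over-saving).

dynamically inefficient; MPK ≈ 0.12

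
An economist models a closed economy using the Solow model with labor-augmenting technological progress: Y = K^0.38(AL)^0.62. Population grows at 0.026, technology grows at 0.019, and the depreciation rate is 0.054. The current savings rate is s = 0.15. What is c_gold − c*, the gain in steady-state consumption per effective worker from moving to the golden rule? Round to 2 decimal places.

Δc ≈ 0.32

n + g + δ = 0.026 + 0.019 + 0.054 = 0.099.
Current steady state (s = 0.15): k* = (0.15/0.099)^(1/0.62) ≈ 1.9546, y* = 1.9546^0.38 ≈ 1.2900, c* = (1−0.15)·1.2900 ≈ 1.0965.
Golden rule sets MPK = n+g+δ: 0.38·k^(0.38−1) = 0.099, so k_gold = (0.38/0.099)^(1/0.62) ≈ 8.7534.
y_gold = 8.7534^0.38 ≈ 2.2805, c_gold = y_gold − 0.099·k_gold ≈ 1.4139.
Gain: Δc = 1.4139 − 1.0965 ≈ 0.3174.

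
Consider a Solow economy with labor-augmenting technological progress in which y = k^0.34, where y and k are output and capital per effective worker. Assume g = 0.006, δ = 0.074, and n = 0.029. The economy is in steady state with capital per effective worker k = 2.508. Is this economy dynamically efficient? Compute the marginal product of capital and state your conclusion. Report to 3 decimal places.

The effective depreciation rate is n + g + δ = 0.029 + 0.006 + 0.074 = 0.109.
MPK = 0.34·k^(0.34−1) = 0.34·2.508^(-0.66) ≈ 0.1853.
MPK > 0.109, so the economy is dynamically efficient (under-saving).

dynamically efficient; MPK ≈ 0.185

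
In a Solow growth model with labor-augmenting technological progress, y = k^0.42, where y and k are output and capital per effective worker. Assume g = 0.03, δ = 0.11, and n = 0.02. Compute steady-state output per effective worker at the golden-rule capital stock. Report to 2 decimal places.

y_gold ≈ 2.01

Capital per effective worker breaks even when investment replaces (n + g + δ)·k; here n + g + δ = 0.16.
At the golden rule the marginal product of capital equals n+g+δ: 0.42·k^(0.42−1) = 0.16. Solving, k_gold = (0.42/0.16)^(1/0.58) ≈ 5.2800.
Output: y_gold = k_gold^0.42 = 5.2800^0.42 ≈ 2.0114.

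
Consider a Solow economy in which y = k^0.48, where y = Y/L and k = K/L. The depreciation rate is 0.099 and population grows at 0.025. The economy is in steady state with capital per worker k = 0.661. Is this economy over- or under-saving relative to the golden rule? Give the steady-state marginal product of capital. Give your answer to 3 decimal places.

under-saving; MPK ≈ 0.595

The effective depreciation rate is n + δ = 0.025 + 0.099 = 0.124.
MPK = 0.48·k^(0.48−1) = 0.48·0.661^(-0.52) ≈ 0.5953.
MPK > 0.124, so the economy is dynamically efficient (under-saving).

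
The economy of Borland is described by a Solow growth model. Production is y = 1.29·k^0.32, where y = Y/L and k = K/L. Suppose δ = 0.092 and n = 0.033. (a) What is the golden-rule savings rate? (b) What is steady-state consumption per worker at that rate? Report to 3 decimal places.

(a) s_gold = 0.320; (b) c_gold ≈ 1.539

The effective depreciation rate is n + δ = 0.033 + 0.092 = 0.125.
For Cobb-Douglas, s_gold equals capital's share: s_gold = 0.32.
Setting f'(k) = n+δ gives 0.32·1.29·k^(0.32−1) = 0.125, hence k_gold = (0.32·1.29/0.125)^(1/0.68) ≈ 5.7941.
y_gold = 1.29·5.7941^0.32 ≈ 2.2633; c_gold = (1−0.32)·y_gold ≈ 1.5391.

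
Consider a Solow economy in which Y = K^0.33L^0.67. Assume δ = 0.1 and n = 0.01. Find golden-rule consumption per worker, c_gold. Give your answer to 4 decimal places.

c_gold ≈ 1.1510

n + δ = 0.01 + 0.1 = 0.11.
At the golden rule the marginal product of capital equals n+δ: 0.33·k^(0.33−1) = 0.11. Solving, k_gold = (0.33/0.11)^(1/0.67) ≈ 5.1537.
y_gold = 5.1537^0.33 ≈ 1.7179.
c_gold = y_gold − (n+δ)·k_gold = 1.7179 − 0.11·5.1537 ≈ 1.1510.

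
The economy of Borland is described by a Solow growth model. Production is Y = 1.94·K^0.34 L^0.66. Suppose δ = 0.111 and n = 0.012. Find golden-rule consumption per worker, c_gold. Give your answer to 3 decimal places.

n + δ = 0.012 + 0.111 = 0.123.
Golden rule sets MPK = n+δ: 0.34·1.94·k^(0.34−1) = 0.123, so k_gold = (0.34·1.94/0.123)^(1/0.66) ≈ 12.7384.
y_gold = 1.94·12.7384^0.34 ≈ 4.6083.
c_gold = y_gold − (n+δ)·k_gold = 4.6083 − 0.123·12.7384 ≈ 3.0415.

c_gold ≈ 3.041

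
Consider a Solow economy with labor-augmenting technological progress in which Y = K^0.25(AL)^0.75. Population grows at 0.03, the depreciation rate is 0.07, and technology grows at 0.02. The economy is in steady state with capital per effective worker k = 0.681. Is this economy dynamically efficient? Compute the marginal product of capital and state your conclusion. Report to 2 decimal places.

Break-even investment rate: n + g + δ = 0.03 + 0.02 + 0.07 = 0.12.
MPK = 0.25·k^(0.25−1) = 0.25·0.681^(-0.75) ≈ 0.3335.
MPK > 0.12, so the economy is dynamically efficient (under-saving).

dynamically efficient; MPK ≈ 0.33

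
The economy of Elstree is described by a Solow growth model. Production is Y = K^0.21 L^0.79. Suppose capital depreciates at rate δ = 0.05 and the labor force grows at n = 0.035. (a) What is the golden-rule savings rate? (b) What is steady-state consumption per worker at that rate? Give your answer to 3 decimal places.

(a) s_gold = 0.210; (b) c_gold ≈ 1.005

Capital per worker breaks even when investment replaces (n + δ)·k; here n + δ = 0.085.
For Cobb-Douglas, s_gold equals capital's share: s_gold = 0.21.
Setting f'(k) = n+δ gives 0.21·k^(0.21−1) = 0.085, hence k_gold = (0.21/0.085)^(1/0.79) ≈ 3.1421.
y_gold = 3.1421^0.21 ≈ 1.2718; c_gold = (1−0.21)·y_gold ≈ 1.0047.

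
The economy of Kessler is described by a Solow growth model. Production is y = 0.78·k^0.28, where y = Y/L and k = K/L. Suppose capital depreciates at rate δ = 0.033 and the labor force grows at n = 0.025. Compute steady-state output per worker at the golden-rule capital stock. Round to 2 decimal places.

Capital per worker breaks even when investment replaces (n + δ)·k; here n + δ = 0.058.
Setting f'(k) = n+δ gives 0.28·0.78·k^(0.28−1) = 0.058, hence k_gold = (0.28·0.78/0.058)^(1/0.72) ≈ 6.3060.
Output: y_gold = 0.78·k_gold^0.28 = 0.78·6.3060^0.28 ≈ 1.3063.

y_gold ≈ 1.31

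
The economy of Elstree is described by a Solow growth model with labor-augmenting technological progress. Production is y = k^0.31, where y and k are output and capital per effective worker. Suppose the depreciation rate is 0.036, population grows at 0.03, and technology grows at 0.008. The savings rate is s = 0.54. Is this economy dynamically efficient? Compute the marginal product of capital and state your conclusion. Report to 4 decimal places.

n + g + δ = 0.03 + 0.008 + 0.036 = 0.074.
Steady-state k*: s·k^0.31 = 0.074·k gives k* = (0.54/0.074)^(1/0.69) ≈ 17.8221.
MPK = 0.31·17.8221^(-0.69) ≈ 0.0425.
MPK < n+g+δ = 0.074, so the economy is dynamically inefficient (over-saving).

dynamically inefficient; MPK ≈ 0.0425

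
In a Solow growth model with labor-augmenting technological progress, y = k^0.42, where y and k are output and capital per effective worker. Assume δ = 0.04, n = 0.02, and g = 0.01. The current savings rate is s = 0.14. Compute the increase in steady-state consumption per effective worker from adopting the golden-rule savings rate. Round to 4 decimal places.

Δc ≈ 0.7022

Break-even investment rate: n + g + δ = 0.02 + 0.01 + 0.04 = 0.07.
Current steady state (s = 0.14): k* = (0.14/0.07)^(1/0.58) ≈ 3.3038, y* = 3.3038^0.42 ≈ 1.6519, c* = (1−0.14)·1.6519 ≈ 1.4206.
Setting f'(k) = n+g+δ gives 0.42·k^(0.42−1) = 0.07, hence k_gold = (0.42/0.07)^(1/0.58) ≈ 21.9604.
y_gold = 21.9604^0.42 ≈ 3.6601, c_gold = y_gold − 0.07·k_gold ≈ 2.1228.
Gain: Δc = 2.1228 − 1.4206 ≈ 0.7022.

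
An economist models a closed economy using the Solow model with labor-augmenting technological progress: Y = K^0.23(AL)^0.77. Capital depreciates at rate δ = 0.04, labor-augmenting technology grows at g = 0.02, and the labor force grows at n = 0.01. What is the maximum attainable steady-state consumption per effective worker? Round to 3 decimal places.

c_gold ≈ 1.099

Capital per effective worker breaks even when investment replaces (n + g + δ)·k; here n + g + δ = 0.07.
At the golden rule the marginal product of capital equals n+g+δ: 0.23·k^(0.23−1) = 0.07. Solving, k_gold = (0.23/0.07)^(1/0.77) ≈ 4.6876.
y_gold = 4.6876^0.23 ≈ 1.4267.
c_gold = y_gold − (n+g+δ)·k_gold = 1.4267 − 0.07·4.6876 ≈ 1.0985.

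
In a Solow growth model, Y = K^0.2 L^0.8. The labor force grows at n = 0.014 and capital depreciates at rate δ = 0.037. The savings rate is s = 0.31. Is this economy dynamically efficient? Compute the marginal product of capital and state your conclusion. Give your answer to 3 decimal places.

Capital per worker breaks even when investment replaces (n + δ)·k; here n + δ = 0.051.
Steady-state k*: s·k^0.2 = 0.051·k gives k* = (0.31/0.051)^(1/0.8) ≈ 9.5442.
MPK = 0.2·9.5442^(-0.8) ≈ 0.0329.
MPK < n+δ = 0.051, so the economy is dynamically inefficient (over-saving).

dynamically inefficient; MPK ≈ 0.033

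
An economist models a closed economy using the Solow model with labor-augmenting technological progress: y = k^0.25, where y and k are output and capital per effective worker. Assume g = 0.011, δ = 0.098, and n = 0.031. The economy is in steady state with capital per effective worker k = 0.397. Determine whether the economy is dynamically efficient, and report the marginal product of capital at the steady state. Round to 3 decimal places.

dynamically efficient; MPK ≈ 0.500

Capital per effective worker breaks even when investment replaces (n + g + δ)·k; here n + g + δ = 0.14.
MPK = 0.25·k^(0.25−1) = 0.25·0.397^(-0.75) ≈ 0.4999.
MPK > 0.14, so the economy is dynamically efficient (under-saving).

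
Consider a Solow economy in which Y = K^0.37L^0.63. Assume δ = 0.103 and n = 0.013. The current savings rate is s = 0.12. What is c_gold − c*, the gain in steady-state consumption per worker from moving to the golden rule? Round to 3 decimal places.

Δc ≈ 0.347

Capital per worker breaks even when investment replaces (n + δ)·k; here n + δ = 0.116.
Current steady state (s = 0.12): k* = (0.12/0.116)^(1/0.63) ≈ 1.0553, y* = 1.0553^0.37 ≈ 1.0201, c* = (1−0.12)·1.0201 ≈ 0.8977.
Golden rule sets MPK = n+δ: 0.37·k^(0.37−1) = 0.116, so k_gold = (0.37/0.116)^(1/0.63) ≈ 6.3037.
y_gold = 6.3037^0.37 ≈ 1.9763, c_gold = y_gold − 0.116·k_gold ≈ 1.2451.
Gain: Δc = 1.2451 − 0.8977 ≈ 0.3474.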